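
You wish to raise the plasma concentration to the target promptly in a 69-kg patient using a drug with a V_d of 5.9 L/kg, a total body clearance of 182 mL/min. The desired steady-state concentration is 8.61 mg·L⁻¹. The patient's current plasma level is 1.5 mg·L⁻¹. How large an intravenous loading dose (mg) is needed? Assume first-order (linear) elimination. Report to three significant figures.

Vd(total) = 69 kg × 5.9 L/kg = 407.1 L
Concentration deficit ΔC = 8.61 − 1.5 = 7.110 mg/L
LD = Vd × ΔC = 407.1 × 7.110 = 2894 mg

2890 mg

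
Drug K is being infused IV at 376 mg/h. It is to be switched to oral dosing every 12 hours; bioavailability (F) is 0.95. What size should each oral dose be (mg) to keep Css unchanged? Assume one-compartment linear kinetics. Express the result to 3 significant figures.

To maintain the same Css, the systemic dosing rate must be unchanged: F·D/τ = infusion rate.
D = rate × τ / F = 376 × 12 / 0.95 = 4749 mg

4750 mg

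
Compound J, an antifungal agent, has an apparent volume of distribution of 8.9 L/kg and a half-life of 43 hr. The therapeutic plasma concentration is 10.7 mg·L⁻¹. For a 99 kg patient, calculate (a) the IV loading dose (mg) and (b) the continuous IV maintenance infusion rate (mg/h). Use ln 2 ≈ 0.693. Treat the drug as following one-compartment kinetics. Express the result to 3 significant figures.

Vd = 8.9 L/kg × 99 kg = 881.1 L
LD = Vd × C = 881.1 × 10.7 = 9428 mg
CL = 0.693 × Vd / t½ = 0.693 × 881.1 / 43 = 14.20 L/h
Infusion rate = CL × Css = 14.20 × 10.7 = 151.9 mg/h

(a) 9430 mg; (b) 152 mg/h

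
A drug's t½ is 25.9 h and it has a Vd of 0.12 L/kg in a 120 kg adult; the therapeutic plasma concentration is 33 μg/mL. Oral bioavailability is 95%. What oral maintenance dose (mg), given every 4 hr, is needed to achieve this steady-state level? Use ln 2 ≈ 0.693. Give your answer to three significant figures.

53.5 mg

Vd(total) = 120 kg × 0.12 L/kg = 14.40 L
k = 0.693/25.9 = 0.02676 h⁻¹, so CL = k·Vd = 0.02676 × 14.40 = 0.3853 L/h
D = CL × Css × τ / F = 0.3853 × 33 × 4 / 0.95 = 53.54 mg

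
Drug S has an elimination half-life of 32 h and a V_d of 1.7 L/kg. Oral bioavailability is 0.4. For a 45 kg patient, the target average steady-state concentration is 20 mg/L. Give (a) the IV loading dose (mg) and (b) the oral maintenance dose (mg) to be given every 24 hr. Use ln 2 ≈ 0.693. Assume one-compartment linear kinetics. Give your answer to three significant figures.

Vd(total) = 45 kg × 1.7 L/kg = 76.50 L
LD = Vd × C = 76.50 × 20 = 1530 mg
CL = 0.693 × Vd / t½ = 0.693 × 76.50 / 32 = 1.657 L/h
D = CL × Css × τ / F = 1.657 × 20 × 24 / 0.4 = 1988 mg

(a) 1530 mg; (b) 1990 mg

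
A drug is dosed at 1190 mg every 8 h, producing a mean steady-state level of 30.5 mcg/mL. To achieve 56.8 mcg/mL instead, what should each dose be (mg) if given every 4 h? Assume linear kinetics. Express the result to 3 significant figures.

With linear kinetics, Css is proportional to dose rate (D/τ) at fixed clearance.
D₂ = D₁ × (Css,target / Css,current) × (τ₂/τ₁) = 1190 × (56.8/30.5) × (4/8) = 1108 mg

1110 mg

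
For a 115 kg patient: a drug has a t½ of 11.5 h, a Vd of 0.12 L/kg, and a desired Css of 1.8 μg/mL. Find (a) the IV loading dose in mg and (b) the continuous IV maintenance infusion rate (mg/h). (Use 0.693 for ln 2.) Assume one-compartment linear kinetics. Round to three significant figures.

Vd(total) = 115 kg × 0.12 L/kg = 13.80 L
LD = Vd × C = 13.80 × 1.8 = 24.84 mg
CL = 0.693 × Vd / t½ = 0.693 × 13.80 / 11.5 = 0.8316 L/h
Infusion rate = CL × Css = 0.8316 × 1.8 = 1.497 mg/h

(a) 24.8 mg; (b) 1.50 mg/h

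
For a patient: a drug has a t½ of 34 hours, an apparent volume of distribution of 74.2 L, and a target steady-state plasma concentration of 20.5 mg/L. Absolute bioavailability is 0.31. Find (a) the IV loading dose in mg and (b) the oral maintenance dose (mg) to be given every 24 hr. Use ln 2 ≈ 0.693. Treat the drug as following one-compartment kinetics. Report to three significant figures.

LD = Vd × C = 74.20 × 20.5 = 1521 mg
CL = 0.693 × Vd / t½ = 0.693 × 74.20 / 34 = 1.512 L/h
D = CL × Css × τ / F = 1.512 × 20.5 × 24 / 0.31 = 2400 mg

(a) 1520 mg; (b) 2400 mg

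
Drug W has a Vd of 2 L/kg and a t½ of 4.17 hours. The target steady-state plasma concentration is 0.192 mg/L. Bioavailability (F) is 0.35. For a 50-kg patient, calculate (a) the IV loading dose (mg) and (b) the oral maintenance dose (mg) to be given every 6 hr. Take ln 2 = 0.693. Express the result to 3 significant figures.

Vd(total) = 50 kg × 2 L/kg = 100.0 L
LD = Vd × C = 100.0 × 0.192 = 19.20 mg
CL = 0.693 × Vd / t½ = 0.693 × 100.0 / 4.17 = 16.62 L/h
D = CL × Css × τ / F = 16.62 × 0.192 × 6 / 0.35 = 54.70 mg

(a) 19.2 mg; (b) 54.7 mg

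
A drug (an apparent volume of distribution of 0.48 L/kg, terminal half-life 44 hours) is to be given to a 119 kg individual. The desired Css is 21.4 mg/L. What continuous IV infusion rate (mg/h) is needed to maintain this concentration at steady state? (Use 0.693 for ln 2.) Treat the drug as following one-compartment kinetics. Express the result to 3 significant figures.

Total Vd = 0.48 × 119 = 57.12 L
CL = 0.693 × Vd / t½ = 0.693 × 57.12 / 44 = 0.8996 L/h
Infusion rate = CL × Css = 0.8996 × 21.4 = 19.25 mg/h

19.3 mg/h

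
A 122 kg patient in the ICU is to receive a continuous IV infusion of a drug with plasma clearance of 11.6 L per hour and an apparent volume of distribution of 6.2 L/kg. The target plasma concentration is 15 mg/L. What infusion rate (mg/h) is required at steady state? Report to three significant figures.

174 mg/h

Vd does not affect the maintenance rate; only clearance governs steady-state input.
Rate = CL × Css = 11.60 × 15 = 174.0 mg/h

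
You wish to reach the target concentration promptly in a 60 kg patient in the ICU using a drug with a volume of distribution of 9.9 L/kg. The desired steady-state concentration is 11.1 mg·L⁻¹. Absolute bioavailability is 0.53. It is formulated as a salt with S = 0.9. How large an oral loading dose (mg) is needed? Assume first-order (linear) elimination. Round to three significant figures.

Total Vd = 9.9 × 60 = 594.0 L
LD = Vd × C / F / S = 594.0 × 11.10 / 0.53 / 0.9 = 13820 mg

13800 mg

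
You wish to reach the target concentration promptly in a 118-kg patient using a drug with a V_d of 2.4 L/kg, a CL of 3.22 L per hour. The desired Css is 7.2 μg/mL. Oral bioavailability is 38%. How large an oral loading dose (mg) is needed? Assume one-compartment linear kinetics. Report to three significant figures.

Vd(total) = 118 kg × 2.4 L/kg = 283.2 L
LD = Vd × C / F = 283.2 × 7.200 / 0.38 = 5366 mg

5370 mg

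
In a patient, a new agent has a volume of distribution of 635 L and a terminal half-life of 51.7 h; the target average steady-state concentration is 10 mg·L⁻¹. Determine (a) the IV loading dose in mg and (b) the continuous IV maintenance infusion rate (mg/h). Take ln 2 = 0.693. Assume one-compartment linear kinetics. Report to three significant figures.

(a) 6350 mg; (b) 85.1 mg/h

LD = Vd × C = 635.0 × 10 = 6350 mg
CL = 0.693 × Vd / t½ = 0.693 × 635.0 / 51.7 = 8.512 L/h
Infusion rate = CL × Css = 8.512 × 10 = 85.12 mg/h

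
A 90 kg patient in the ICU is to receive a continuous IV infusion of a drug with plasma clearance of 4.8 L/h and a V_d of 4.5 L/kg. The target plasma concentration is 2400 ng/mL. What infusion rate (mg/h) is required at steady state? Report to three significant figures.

11.5 mg/h

C = 2400 ng/mL = 2.400 mg/L
Maintenance depends on clearance, not Vd — rate in must match rate out.
Rate = CL × Css = 4.800 × 2.4 = 11.52 mg/h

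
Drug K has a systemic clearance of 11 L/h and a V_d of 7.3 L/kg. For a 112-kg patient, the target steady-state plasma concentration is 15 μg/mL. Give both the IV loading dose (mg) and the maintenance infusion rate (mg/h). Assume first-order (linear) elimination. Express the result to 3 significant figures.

Vd = 7.3 L/kg × 112 kg = 817.6 L
Loading dose = Vd × C = 817.6 × 15 = 12260 mg
Maintenance infusion rate = CL × Css = 11.00 × 15 = 165.0 mg/h

(a) 12300 mg; (b) 165 mg/h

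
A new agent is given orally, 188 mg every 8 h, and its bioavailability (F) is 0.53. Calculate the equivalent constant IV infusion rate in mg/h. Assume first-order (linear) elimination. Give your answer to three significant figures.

12.5 mg/h

Equivalent systemic input: infusion rate = F·D/τ.
Rate = 0.53 × 188 / 8 = 12.46 mg/h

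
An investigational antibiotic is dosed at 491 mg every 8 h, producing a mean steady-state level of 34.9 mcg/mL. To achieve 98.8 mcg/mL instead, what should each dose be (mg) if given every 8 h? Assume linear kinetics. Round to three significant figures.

For first-order elimination, Css ∝ F·D/(CL·τ); F and CL are unchanged, so Css ∝ D/τ.
D₂ = D₁ × (Css,target / Css,current) = 491 × 98.8/34.9 = 1390 mg

1390 mg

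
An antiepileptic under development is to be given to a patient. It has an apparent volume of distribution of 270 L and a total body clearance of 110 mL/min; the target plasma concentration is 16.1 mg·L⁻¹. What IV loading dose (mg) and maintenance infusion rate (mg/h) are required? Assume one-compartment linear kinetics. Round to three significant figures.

LD = Vd · C_target = 270.0 × 16.1 = 4347 mg
CL = 110 mL/min = 110 × 0.06 = 6.600 L/h
Infusion rate = 6.600 L/h × 16.1 mg/L = 106.3 mg/h

(a) 4350 mg; (b) 106 mg/h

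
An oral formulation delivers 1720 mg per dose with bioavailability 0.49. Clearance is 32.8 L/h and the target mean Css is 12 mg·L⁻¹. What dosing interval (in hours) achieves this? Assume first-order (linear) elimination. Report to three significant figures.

2.14 h

F·D/τ = CL·Css → τ = F·D / (CL·Css).
τ = 0.49 × 1720 / (32.8 × 12) = 2.141 h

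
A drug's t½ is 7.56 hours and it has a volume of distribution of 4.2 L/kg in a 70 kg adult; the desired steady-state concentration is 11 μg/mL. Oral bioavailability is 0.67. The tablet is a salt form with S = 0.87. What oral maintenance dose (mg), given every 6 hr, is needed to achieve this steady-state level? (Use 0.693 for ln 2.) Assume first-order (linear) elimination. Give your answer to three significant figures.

3050 mg

Vd(total) = 70 kg × 4.2 L/kg = 294.0 L
CL = ln 2 · Vd / t½ = 0.693 × 294.0 / 7.56 = 26.95 L/h
D = CL × Css × τ / F / S = 26.95 × 11 × 6 / 0.67 / 0.87 = 3051 mg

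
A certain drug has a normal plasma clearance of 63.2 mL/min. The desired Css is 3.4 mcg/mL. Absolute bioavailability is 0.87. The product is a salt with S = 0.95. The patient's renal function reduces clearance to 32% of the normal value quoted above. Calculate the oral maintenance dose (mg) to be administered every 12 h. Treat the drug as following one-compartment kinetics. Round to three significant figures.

59.9 mg

CL = 63.2 mL/min × 60/1000 = 3.792 L/h
Patient clearance = 0.32 × 3.792 = 1.213 L/h
D = CL × Css × τ / F / S = 1.213 × 3.4 × 12 / 0.87 / 0.95 = 59.88 mg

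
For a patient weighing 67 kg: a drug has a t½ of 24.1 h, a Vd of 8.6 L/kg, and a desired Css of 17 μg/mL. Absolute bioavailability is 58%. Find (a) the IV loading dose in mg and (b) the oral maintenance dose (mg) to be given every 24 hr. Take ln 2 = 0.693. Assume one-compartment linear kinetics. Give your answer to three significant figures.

(a) 9800 mg; (b) 11700 mg

Total Vd = 8.6 × 67 = 576.2 L
LD = Vd × C = 576.2 × 17 = 9795 mg
CL = 0.693 × Vd / t½ = 0.693 × 576.2 / 24.1 = 16.57 L/h
D = CL × Css × τ / F = 16.57 × 17 × 24 / 0.58 = 11660 mg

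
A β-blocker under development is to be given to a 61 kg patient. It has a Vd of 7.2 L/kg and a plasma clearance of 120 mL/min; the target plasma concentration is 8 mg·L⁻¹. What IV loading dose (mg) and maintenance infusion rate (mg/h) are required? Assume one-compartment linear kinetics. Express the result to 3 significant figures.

(a) 3510 mg; (b) 57.6 mg/h

Vd(total) = 61 kg × 7.2 L/kg = 439.2 L
Loading: fill Vd to C_target → 439.2 L × 8 mg/L = 3514 mg
Convert clearance: 120 mL/min × 60 min/h ÷ 1000 mL/L = 7.200 L/h
Infusion rate = 7.200 L/h × 8 mg/L = 57.60 mg/h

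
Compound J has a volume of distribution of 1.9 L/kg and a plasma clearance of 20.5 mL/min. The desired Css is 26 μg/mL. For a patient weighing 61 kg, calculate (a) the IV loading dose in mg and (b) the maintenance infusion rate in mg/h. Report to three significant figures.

(a) 3010 mg; (b) 32.0 mg/h

Total Vd = 1.9 × 61 = 115.9 L
LD = Vd · C_target = 115.9 × 26 = 3013 mg
Convert clearance: 20.5 mL/min × 60 min/h ÷ 1000 mL/L = 1.230 L/h
Infusion rate = 1.230 L/h × 26 mg/L = 31.98 mg/h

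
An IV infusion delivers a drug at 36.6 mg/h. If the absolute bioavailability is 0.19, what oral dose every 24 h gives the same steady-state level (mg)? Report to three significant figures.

4620 mg

To maintain the same Css, the systemic dosing rate must be unchanged: F·D/τ = infusion rate.
D = rate × τ / F = 36.6 × 24 / 0.19 = 4623 mg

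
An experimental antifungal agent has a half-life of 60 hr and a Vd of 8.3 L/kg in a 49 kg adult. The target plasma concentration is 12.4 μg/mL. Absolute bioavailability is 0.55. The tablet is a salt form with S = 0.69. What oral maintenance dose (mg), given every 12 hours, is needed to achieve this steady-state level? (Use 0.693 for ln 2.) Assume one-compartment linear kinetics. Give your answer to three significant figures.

1840 mg

Vd = 8.3 L/kg × 49 kg = 406.7 L
CL = 0.693 × Vd / t½ = 0.693 × 406.7 / 60 = 4.697 L/h
D = CL × Css × τ / F / S = 4.697 × 12.4 × 12 / 0.55 / 0.69 = 1842 mg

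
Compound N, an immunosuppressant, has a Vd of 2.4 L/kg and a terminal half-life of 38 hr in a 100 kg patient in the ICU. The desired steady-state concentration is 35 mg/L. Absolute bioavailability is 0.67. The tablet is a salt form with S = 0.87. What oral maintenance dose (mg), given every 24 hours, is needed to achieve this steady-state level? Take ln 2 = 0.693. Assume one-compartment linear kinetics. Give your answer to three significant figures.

6310 mg

Vd(total) = 100 kg × 2.4 L/kg = 240.0 L
k = 0.693/38 = 0.01824 h⁻¹, so CL = k·Vd = 0.01824 × 240.0 = 4.378 L/h
D = CL × Css × τ / F / S = 4.378 × 35 × 24 / 0.67 / 0.87 = 6309 mg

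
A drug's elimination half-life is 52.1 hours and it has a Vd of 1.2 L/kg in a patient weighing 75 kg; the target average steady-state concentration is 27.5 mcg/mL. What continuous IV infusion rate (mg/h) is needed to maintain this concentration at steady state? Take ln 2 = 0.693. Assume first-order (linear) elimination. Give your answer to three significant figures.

Vd(total) = 75 kg × 1.2 L/kg = 90.00 L
k = 0.693/52.1 = 0.01330 h⁻¹, so CL = k·Vd = 0.01330 × 90.00 = 1.197 L/h
Infusion rate = CL × Css = 1.197 × 27.5 = 32.92 mg/h

32.9 mg/h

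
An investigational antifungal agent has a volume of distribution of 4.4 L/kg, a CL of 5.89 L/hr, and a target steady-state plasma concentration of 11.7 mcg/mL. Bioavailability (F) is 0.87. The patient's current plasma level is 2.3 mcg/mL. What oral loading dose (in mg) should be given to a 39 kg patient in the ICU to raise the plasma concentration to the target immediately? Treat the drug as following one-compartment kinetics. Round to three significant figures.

1850 mg

Vd = 4.4 L/kg × 39 kg = 171.6 L
Concentration deficit ΔC = 11.7 − 2.3 = 9.400 mg/L
LD = Vd × ΔC / F = 171.6 × 9.400 / 0.87 = 1854 mg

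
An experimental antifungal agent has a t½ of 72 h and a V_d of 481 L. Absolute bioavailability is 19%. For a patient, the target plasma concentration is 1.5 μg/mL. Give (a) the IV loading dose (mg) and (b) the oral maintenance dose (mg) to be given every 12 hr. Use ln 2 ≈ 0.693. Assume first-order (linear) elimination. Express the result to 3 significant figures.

LD = Vd × C = 481.0 × 1.5 = 721.5 mg
CL = 0.693 × Vd / t½ = 0.693 × 481.0 / 72 = 4.630 L/h
D = CL × Css × τ / F = 4.630 × 1.5 × 12 / 0.19 = 438.6 mg

(a) 722 mg; (b) 439 mg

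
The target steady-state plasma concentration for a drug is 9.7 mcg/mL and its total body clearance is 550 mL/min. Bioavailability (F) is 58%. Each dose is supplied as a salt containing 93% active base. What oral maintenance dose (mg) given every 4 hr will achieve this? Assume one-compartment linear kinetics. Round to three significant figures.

2370 mg

Convert clearance: 550 mL/min × 60 min/h ÷ 1000 mL/L = 33.00 L/h
At steady state, dose per interval replaces the amount cleared in that interval: F·S·D/τ = CL·Css.
D = CL × Css × τ / F / S = 33.00 × 9.7 × 4 / 0.58 / 0.93 = 2374 mg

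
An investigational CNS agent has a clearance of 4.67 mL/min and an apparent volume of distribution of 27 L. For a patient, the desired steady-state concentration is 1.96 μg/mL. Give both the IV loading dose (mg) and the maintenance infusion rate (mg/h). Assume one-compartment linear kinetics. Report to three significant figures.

Loading: fill Vd to C_target → 27.00 L × 1.96 mg/L = 52.92 mg
CL = 4.67 mL/min × 60/1000 = 0.2802 L/h
Maintenance: replace elimination → rate = CL × Css = 0.2802 × 1.96 = 0.5492 mg/h

(a) 52.9 mg; (b) 0.549 mg/h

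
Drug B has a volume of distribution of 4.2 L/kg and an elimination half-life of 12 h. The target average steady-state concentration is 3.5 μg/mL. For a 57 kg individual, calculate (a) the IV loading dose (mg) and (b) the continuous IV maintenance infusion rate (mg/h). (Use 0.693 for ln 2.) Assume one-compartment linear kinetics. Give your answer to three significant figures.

(a) 838 mg; (b) 48.4 mg/h

Total Vd = 4.2 × 57 = 239.4 L
LD = Vd × C = 239.4 × 3.5 = 837.9 mg
CL = 0.693 × Vd / t½ = 0.693 × 239.4 / 12 = 13.83 L/h
Infusion rate = CL × Css = 13.83 × 3.5 = 48.41 mg/h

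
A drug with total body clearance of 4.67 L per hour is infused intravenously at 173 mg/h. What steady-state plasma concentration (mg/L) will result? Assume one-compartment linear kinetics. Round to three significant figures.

Css = rate / CL = 173 / 4.670 = 37.04 mg/L

37.0 mg/L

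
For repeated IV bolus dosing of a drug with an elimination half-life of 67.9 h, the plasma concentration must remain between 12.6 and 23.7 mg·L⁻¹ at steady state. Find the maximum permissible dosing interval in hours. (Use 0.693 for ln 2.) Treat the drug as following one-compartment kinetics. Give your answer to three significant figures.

61.9 h

k = 0.693 / t½ = 0.693 / 67.9 = 0.01021 h⁻¹
Between IV bolus doses, concentration decays as C = C₀·e^(−kτ), so C_peak/C_trough = e^(kτ).
τ_max = ln(C_peak/C_trough) / k = ln(23.7/12.6) / 0.01021 = 0.6318 / 0.01021 = 61.88 h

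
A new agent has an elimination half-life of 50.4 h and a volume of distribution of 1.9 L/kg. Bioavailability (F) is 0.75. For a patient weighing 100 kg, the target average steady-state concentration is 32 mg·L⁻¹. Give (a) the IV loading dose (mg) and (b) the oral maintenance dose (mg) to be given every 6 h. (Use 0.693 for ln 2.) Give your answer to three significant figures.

(a) 6080 mg; (b) 669 mg

Total Vd = 1.9 × 100 = 190.0 L
LD = Vd × C = 190.0 × 32 = 6080 mg
CL = 0.693 × Vd / t½ = 0.693 × 190.0 / 50.4 = 2.613 L/h
D = CL × Css × τ / F = 2.613 × 32 × 6 / 0.75 = 668.9 mg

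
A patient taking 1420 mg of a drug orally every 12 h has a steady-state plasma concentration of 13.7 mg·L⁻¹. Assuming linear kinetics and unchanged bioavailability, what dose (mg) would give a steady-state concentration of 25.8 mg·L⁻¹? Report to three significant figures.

2670 mg

For first-order elimination, Css ∝ F·D/(CL·τ); F and CL are unchanged, so Css ∝ D/τ.
D₂ = D₁ × (Css,target / Css,current) = 1420 × 25.8/13.7 = 2674 mg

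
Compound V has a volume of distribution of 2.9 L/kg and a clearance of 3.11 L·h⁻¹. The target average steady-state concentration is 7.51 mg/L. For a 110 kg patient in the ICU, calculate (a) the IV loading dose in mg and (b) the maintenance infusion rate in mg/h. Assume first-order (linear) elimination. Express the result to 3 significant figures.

Vd(total) = 110 kg × 2.9 L/kg = 319.0 L
LD = Vd · C_target = 319.0 × 7.51 = 2396 mg
Maintenance: replace elimination → rate = CL × Css = 3.110 × 7.51 = 23.36 mg/h

(a) 2400 mg; (b) 23.4 mg/h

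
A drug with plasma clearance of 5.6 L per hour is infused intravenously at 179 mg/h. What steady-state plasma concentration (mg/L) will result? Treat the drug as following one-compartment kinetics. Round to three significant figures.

32.0 mg/L

Css = rate / CL = 179 / 5.600 = 31.96 mg/L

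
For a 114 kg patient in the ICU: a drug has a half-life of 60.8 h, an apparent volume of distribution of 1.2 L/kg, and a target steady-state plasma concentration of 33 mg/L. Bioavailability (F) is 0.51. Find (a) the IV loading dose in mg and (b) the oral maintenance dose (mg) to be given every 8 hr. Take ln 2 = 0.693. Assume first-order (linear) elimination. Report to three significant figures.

Total Vd = 1.2 × 114 = 136.8 L
LD = Vd × C = 136.8 × 33 = 4514 mg
CL = 0.693 × Vd / t½ = 0.693 × 136.8 / 60.8 = 1.559 L/h
D = CL × Css × τ / F = 1.559 × 33 × 8 / 0.51 = 807.0 mg

(a) 4510 mg; (b) 807 mg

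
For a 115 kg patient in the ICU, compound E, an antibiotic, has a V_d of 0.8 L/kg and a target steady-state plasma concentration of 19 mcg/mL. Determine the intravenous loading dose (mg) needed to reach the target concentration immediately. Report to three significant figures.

1750 mg

Total Vd = 0.8 × 115 = 92.00 L
LD = Vd × C = 92.00 × 19.00 = 1748 mg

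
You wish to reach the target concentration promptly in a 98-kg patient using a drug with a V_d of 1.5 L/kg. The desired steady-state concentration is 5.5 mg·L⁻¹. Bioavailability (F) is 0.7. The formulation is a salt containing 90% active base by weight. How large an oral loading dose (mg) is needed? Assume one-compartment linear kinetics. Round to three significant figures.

1280 mg

Total Vd = 1.5 × 98 = 147.0 L
LD = Vd × C / F / S = 147.0 × 5.500 / 0.7 / 0.9 = 1283 mg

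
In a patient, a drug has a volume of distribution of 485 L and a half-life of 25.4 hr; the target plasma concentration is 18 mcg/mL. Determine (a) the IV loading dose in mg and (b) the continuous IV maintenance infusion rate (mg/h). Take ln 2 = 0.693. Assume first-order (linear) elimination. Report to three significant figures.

(a) 8730 mg; (b) 238 mg/h

LD = Vd × C = 485.0 × 18 = 8730 mg
CL = 0.693 × Vd / t½ = 0.693 × 485.0 / 25.4 = 13.23 L/h
Infusion rate = CL × Css = 13.23 × 18 = 238.1 mg/h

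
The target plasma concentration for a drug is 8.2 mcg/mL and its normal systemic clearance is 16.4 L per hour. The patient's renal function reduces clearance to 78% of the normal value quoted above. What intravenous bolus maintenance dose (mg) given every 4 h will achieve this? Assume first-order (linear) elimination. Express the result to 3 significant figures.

Patient clearance = 0.78 × 16.40 = 12.79 L/h
D = CL × Css × τ = 12.79 × 8.2 × 4 = 419.5 mg

420 mg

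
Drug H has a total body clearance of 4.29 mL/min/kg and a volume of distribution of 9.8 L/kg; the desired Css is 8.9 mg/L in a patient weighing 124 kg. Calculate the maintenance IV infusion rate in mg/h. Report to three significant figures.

284 mg/h

CL = 4.29 mL/min/kg × 124 kg = 532.0 mL/min = 532.0 × 60/1000 = 31.92 L/h
At steady state, infusion rate equals elimination rate: rate in = CL × Css.
Infusion rate = CL · Css = 31.92 L/h × 8.9 mg/L = 284.1 mg/h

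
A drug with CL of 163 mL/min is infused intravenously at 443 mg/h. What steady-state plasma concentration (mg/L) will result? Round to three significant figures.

45.3 mg/L

CL = 163 mL/min = 163 × 0.06 = 9.780 L/h
Css = rate / CL = 443 / 9.780 = 45.30 mg/L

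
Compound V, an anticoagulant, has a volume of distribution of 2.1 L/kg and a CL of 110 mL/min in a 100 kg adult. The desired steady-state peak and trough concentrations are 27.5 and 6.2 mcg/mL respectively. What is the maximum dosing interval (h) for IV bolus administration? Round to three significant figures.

47.4 h

Total Vd = 2.1 × 100 = 210.0 L
Convert clearance: 110 mL/min × 60 min/h ÷ 1000 mL/L = 6.600 L/h
k = CL / Vd = 6.600 / 210.0 = 0.03143 h⁻¹
Between IV bolus doses, concentration decays as C = C₀·e^(−kτ), so C_peak/C_trough = e^(kτ).
τ_max = ln(C_peak/C_trough) / k = ln(27.5/6.2) / 0.03143 = 1.490 / 0.03143 = 47.41 h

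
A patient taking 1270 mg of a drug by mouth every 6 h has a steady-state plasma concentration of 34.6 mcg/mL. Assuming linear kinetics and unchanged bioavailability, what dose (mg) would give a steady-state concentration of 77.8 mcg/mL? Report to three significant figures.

2860 mg

For first-order elimination, Css ∝ F·D/(CL·τ); F and CL are unchanged, so Css ∝ D/τ.
D₂ = D₁ × (Css,target / Css,current) = 1270 × 77.8/34.6 = 2856 mg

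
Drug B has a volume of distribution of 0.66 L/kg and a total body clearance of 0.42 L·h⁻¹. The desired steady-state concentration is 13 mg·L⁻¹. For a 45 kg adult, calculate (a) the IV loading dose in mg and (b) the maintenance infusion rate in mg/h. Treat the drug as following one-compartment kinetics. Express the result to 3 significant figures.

(a) 386 mg; (b) 5.46 mg/h

Vd = 0.66 L/kg × 45 kg = 29.70 L
LD = Vd · C_target = 29.70 × 13 = 386.1 mg
Maintenance: replace elimination → rate = CL × Css = 0.4200 × 13 = 5.460 mg/h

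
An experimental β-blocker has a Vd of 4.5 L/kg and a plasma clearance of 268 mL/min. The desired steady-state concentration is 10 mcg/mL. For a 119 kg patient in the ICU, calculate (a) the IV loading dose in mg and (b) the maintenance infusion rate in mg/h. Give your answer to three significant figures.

Total Vd = 4.5 × 119 = 535.5 L
Loading: fill Vd to C_target → 535.5 L × 10 mg/L = 5355 mg
Convert clearance: 268 mL/min × 60 min/h ÷ 1000 mL/L = 16.08 L/h
Infusion rate = 16.08 L/h × 10 mg/L = 160.8 mg/h

(a) 5360 mg; (b) 161 mg/h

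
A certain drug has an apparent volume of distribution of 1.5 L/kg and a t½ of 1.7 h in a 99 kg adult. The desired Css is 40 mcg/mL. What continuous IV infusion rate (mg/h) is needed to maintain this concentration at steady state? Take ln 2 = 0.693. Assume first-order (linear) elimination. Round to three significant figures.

2420 mg/h

Total Vd = 1.5 × 99 = 148.5 L
k = 0.693/1.7 = 0.4076 h⁻¹, so CL = k·Vd = 0.4076 × 148.5 = 60.53 L/h
Infusion rate = CL × Css = 60.53 × 40 = 2421 mg/h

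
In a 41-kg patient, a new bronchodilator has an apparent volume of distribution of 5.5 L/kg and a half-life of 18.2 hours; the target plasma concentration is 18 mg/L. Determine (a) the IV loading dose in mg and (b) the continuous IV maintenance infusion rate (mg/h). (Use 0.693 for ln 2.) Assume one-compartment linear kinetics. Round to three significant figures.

Vd = 5.5 L/kg × 41 kg = 225.5 L
LD = Vd × C = 225.5 × 18 = 4059 mg
CL = 0.693 × Vd / t½ = 0.693 × 225.5 / 18.2 = 8.586 L/h
Infusion rate = CL × Css = 8.586 × 18 = 154.5 mg/h

(a) 4060 mg; (b) 155 mg/h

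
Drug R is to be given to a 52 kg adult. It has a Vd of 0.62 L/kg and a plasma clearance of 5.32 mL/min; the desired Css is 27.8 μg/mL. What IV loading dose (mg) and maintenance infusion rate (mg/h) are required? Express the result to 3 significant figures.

(a) 896 mg; (b) 8.87 mg/h

Vd(total) = 52 kg × 0.62 L/kg = 32.24 L
LD = Vd · C_target = 32.24 × 27.8 = 896.3 mg
CL = 5.32 mL/min × 60/1000 = 0.3192 L/h
Maintenance infusion rate = CL × Css = 0.3192 × 27.8 = 8.874 mg/h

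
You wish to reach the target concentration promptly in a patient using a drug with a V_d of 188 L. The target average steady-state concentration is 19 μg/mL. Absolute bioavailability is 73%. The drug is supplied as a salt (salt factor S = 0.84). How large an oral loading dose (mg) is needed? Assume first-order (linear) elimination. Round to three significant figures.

5830 mg

LD = Vd × C / F / S = 188.0 × 19.00 / 0.73 / 0.84 = 5825 mg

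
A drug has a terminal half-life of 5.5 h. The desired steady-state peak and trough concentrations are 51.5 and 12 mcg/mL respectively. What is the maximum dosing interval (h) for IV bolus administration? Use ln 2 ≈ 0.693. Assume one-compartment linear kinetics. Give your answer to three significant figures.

11.6 h

k = 0.693 / t½ = 0.693 / 5.5 = 0.1260 h⁻¹
Between IV bolus doses, concentration decays as C = C₀·e^(−kτ), so C_peak/C_trough = e^(kτ).
τ_max = ln(C_peak/C_trough) / k = ln(51.5/12) / 0.1260 = 1.457 / 0.1260 = 11.56 h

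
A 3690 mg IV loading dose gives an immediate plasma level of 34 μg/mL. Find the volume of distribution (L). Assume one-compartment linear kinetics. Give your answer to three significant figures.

109 L

Immediately after an IV bolus, C₀ = Dose / Vd, so Vd = Dose / C₀.
Vd = 3690 / 34 = 108.5 L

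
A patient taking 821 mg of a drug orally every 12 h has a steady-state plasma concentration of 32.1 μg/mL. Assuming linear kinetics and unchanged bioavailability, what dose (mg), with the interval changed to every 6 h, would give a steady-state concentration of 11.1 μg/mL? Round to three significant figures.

For first-order elimination, Css ∝ F·D/(CL·τ); F and CL are unchanged, so Css ∝ D/τ.
D₂ = D₁ × (Css,target / Css,current) × (τ₂/τ₁) = 821 × (11.1/32.1) × (6/12) = 141.9 mg

142 mg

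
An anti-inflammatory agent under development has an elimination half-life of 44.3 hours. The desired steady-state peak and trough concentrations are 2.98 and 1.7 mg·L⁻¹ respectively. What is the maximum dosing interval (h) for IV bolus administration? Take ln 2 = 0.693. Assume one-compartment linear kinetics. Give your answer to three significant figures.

35.9 h

k = 0.693 / t½ = 0.693 / 44.3 = 0.01564 h⁻¹
Between IV bolus doses, concentration decays as C = C₀·e^(−kτ), so C_peak/C_trough = e^(kτ).
τ_max = ln(C_peak/C_trough) / k = ln(2.98/1.7) / 0.01564 = 0.5613 / 0.01564 = 35.89 h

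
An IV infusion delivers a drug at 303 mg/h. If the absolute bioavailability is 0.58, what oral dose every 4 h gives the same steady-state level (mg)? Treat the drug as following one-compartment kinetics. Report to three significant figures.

To maintain the same Css, the systemic dosing rate must be unchanged: F·D/τ = infusion rate.
D = rate × τ / F = 303 × 4 / 0.58 = 2090 mg

2090 mg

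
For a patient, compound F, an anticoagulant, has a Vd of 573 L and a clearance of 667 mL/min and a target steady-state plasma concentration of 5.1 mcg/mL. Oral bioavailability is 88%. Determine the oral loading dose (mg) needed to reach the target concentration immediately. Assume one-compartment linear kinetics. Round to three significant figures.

3320 mg

LD = Vd × C / F = 573.0 × 5.100 / 0.88 = 3321 mg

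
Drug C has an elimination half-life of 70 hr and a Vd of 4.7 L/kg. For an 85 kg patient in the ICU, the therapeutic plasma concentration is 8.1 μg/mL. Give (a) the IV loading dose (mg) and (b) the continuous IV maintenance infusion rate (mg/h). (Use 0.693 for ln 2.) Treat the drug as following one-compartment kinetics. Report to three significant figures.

(a) 3240 mg; (b) 32.0 mg/h

Vd = 4.7 L/kg × 85 kg = 399.5 L
LD = Vd × C = 399.5 × 8.1 = 3236 mg
CL = 0.693 × Vd / t½ = 0.693 × 399.5 / 70 = 3.955 L/h
Infusion rate = CL × Css = 3.955 × 8.1 = 32.04 mg/h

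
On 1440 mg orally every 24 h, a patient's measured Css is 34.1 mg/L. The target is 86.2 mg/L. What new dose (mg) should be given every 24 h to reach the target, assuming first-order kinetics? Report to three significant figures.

For first-order elimination, Css ∝ F·D/(CL·τ); F and CL are unchanged, so Css ∝ D/τ.
D₂ = D₁ × (Css,target / Css,current) = 1440 × 86.2/34.1 = 3640 mg

3640 mg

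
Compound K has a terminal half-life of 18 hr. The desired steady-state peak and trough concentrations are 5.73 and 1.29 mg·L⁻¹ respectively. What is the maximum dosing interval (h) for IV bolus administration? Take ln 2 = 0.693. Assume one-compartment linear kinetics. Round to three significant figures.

38.7 h

k = 0.693 / t½ = 0.693 / 18 = 0.03850 h⁻¹
Between IV bolus doses, concentration decays as C = C₀·e^(−kτ), so C_peak/C_trough = e^(kτ).
τ_max = ln(C_peak/C_trough) / k = ln(5.73/1.29) / 0.03850 = 1.491 / 0.03850 = 38.73 h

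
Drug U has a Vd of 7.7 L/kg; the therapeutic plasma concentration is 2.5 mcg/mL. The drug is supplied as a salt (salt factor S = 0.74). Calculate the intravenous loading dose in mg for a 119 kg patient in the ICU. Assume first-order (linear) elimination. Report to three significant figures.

3100 mg

Vd(total) = 119 kg × 7.7 L/kg = 916.3 L
LD = Vd × C / S = 916.3 × 2.500 / 0.74 = 3096 mg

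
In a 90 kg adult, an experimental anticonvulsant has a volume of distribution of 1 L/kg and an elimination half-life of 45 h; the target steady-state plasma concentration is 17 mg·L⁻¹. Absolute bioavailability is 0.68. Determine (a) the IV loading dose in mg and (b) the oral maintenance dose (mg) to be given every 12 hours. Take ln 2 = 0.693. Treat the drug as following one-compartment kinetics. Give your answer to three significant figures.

(a) 1530 mg; (b) 416 mg

Vd = 1 L/kg × 90 kg = 90.00 L
LD = Vd × C = 90.00 × 17 = 1530 mg
CL = 0.693 × Vd / t½ = 0.693 × 90.00 / 45 = 1.386 L/h
D = CL × Css × τ / F = 1.386 × 17 × 12 / 0.68 = 415.8 mg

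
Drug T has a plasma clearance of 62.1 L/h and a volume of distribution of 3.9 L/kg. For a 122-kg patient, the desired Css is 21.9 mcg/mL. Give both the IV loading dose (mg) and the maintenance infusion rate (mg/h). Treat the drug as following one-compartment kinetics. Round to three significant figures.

Vd = 3.9 L/kg × 122 kg = 475.8 L
LD = Vd · C_target = 475.8 × 21.9 = 10420 mg
Infusion rate = 62.10 L/h × 21.9 mg/L = 1360 mg/h

(a) 10400 mg; (b) 1360 mg/h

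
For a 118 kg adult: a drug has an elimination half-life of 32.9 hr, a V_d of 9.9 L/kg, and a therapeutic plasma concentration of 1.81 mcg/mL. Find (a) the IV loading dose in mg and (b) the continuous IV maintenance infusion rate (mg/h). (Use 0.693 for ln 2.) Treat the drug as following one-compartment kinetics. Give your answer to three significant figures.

Vd(total) = 118 kg × 9.9 L/kg = 1168 L
LD = Vd × C = 1168 × 1.81 = 2114 mg
CL = 0.693 × Vd / t½ = 0.693 × 1168 / 32.9 = 24.60 L/h
Infusion rate = CL × Css = 24.60 × 1.81 = 44.53 mg/h

(a) 2110 mg; (b) 44.5 mg/h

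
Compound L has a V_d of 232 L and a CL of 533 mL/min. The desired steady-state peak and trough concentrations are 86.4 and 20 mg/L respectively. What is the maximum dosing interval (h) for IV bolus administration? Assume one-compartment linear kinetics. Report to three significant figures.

10.6 h

Convert clearance: 533 mL/min × 60 min/h ÷ 1000 mL/L = 31.98 L/h
k = CL / Vd = 31.98 / 232.0 = 0.1378 h⁻¹
Between IV bolus doses, concentration decays as C = C₀·e^(−kτ), so C_peak/C_trough = e^(kτ).
τ_max = ln(C_peak/C_trough) / k = ln(86.4/20) / 0.1378 = 1.463 / 0.1378 = 10.62 h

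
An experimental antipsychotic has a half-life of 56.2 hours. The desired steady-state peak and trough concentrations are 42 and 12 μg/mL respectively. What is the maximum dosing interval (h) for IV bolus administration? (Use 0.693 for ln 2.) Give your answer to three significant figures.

102 h

k = 0.693 / t½ = 0.693 / 56.2 = 0.01233 h⁻¹
Between IV bolus doses, concentration decays as C = C₀·e^(−kτ), so C_peak/C_trough = e^(kτ).
τ_max = ln(C_peak/C_trough) / k = ln(42/12) / 0.01233 = 1.253 / 0.01233 = 101.6 h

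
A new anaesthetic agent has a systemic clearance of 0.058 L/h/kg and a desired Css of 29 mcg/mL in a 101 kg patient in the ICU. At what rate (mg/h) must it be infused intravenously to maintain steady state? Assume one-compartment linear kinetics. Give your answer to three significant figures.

170 mg/h

CL = 0.058 L/h/kg × 101 kg = 5.858 L/h
Rate = CL × Css = 5.858 × 29 = 169.9 mg/h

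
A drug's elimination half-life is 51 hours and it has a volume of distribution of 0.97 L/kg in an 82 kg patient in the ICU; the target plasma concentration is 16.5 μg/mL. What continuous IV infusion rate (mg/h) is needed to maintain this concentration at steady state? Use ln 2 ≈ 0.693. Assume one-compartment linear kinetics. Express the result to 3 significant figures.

17.8 mg/h

Vd(total) = 82 kg × 0.97 L/kg = 79.54 L
CL = 0.693 × Vd / t½ = 0.693 × 79.54 / 51 = 1.081 L/h
Infusion rate = CL × Css = 1.081 × 16.5 = 17.84 mg/h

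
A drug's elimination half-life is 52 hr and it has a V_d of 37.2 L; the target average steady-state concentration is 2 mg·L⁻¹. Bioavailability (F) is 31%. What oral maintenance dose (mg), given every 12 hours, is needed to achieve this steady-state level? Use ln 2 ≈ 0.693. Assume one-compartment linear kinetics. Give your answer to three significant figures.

38.4 mg

k = 0.693/52 = 0.01333 h⁻¹, so CL = k·Vd = 0.01333 × 37.20 = 0.4959 L/h
D = CL × Css × τ / F = 0.4959 × 2 × 12 / 0.31 = 38.39 mg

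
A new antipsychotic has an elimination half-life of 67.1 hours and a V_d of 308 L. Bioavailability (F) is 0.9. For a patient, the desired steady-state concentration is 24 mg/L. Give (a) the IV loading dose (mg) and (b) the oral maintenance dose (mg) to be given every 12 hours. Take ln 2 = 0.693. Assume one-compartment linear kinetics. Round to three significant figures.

LD = Vd × C = 308.0 × 24 = 7392 mg
CL = 0.693 × Vd / t½ = 0.693 × 308.0 / 67.1 = 3.181 L/h
D = CL × Css × τ / F = 3.181 × 24 × 12 / 0.9 = 1018 mg

(a) 7390 mg; (b) 1020 mg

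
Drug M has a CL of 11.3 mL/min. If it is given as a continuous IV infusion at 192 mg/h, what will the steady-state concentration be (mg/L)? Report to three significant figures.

Convert clearance: 11.3 mL/min × 60 min/h ÷ 1000 mL/L = 0.6780 L/h
Css = rate / CL = 192 / 0.6780 = 283.2 mg/L

283 mg/L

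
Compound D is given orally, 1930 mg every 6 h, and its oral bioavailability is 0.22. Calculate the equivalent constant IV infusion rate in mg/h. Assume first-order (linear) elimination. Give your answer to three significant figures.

70.8 mg/h

Equivalent systemic input: infusion rate = F·D/τ.
Rate = 0.22 × 1930 / 6 = 70.77 mg/h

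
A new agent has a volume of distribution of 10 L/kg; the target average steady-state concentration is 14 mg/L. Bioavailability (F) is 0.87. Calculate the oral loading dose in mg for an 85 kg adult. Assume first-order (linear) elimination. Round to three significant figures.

13700 mg

Vd(total) = 85 kg × 10 L/kg = 850.0 L
The loading dose fills Vd to the target concentration.
LD = Vd × C / F = 850.0 × 14.00 / 0.87 = 13680 mg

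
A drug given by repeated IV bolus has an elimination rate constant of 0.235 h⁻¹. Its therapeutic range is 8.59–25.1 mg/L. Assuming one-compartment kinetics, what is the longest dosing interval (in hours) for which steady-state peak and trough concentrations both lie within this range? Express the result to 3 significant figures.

4.56 h

Between IV bolus doses, concentration decays as C = C₀·e^(−kτ), so C_peak/C_trough = e^(kτ).
τ_max = ln(C_peak/C_trough) / k = ln(25.1/8.59) / 0.2350 = 1.072 / 0.2350 = 4.562 h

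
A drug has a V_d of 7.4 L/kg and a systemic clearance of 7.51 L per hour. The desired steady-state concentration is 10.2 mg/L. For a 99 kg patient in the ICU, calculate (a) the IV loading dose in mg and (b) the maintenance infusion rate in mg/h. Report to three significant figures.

(a) 7470 mg; (b) 76.6 mg/h

Vd(total) = 99 kg × 7.4 L/kg = 732.6 L
LD = Vd · C_target = 732.6 × 10.2 = 7473 mg
Infusion rate = 7.510 L/h × 10.2 mg/L = 76.60 mg/h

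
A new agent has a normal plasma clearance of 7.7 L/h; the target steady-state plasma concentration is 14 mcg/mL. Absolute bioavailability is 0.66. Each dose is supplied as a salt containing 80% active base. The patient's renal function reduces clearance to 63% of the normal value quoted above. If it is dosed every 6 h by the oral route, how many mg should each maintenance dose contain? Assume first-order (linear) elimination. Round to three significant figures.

Patient clearance = 0.63 × 7.700 = 4.851 L/h
D = CL × Css × τ / F / S = 4.851 × 14 × 6 / 0.66 / 0.8 = 771.8 mg

772 mg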